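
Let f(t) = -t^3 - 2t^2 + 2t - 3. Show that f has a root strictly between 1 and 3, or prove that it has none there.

f(1) = -4 and f(3) = -42, both negative, so a sign-change argument is unavailable; we show f keeps this sign on the whole interval.
Shift to the endpoint 1: with t = 1 + u (0 < u < 2), one computes f(1 + u) = -u^3 - 5u^2 - 5u - 4.
All 4 nonzero coefficients of this polynomial in u are negative; hence for u > 0 the value is a sum of negative terms (the constant -4 among them).
So f is strictly negative on (1, 3); no root exists in the interval.

No such root exists.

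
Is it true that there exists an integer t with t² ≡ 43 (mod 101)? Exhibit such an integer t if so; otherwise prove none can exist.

t = 12 works: 12² = 144, and 144 − 43 = 101 = 1·101.

t = 12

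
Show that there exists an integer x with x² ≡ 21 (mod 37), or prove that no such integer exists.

Take x = 13. Then 13² = 169 = 4·37 + 21, so 13² ≡ 21 (mod 37).

x = 13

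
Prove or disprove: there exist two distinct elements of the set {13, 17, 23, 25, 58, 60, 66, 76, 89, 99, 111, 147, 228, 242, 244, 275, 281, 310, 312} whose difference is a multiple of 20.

No such pair exists.

Two integers differ by a multiple of 20 exactly when they have the same residue mod 20. The residues are 13↦13, 17↦17, 23↦3, 25↦5, 58↦18, 60↦0, 66↦6, 76↦16, 89↦9, 99↦19, 111↦11, 147↦7, 228↦8, 242↦2, 244↦4, 275↦15, 281↦1, 310↦10, 312↦12.
These 19 residues are pairwise different, hence no difference of two elements is divisible by 20.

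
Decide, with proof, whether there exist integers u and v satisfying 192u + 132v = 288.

u = 7, v = -8

gcd(192, 132) = 12, and 12 divides 288, so integer solutions exist.
Dividing through by 12 reduces the equation to 16u + 11v = 24.
Euclidean algorithm: 16 = 1·11 + 5, 11 = 2·5 + 1, 5 = 5·1 + 0.
Working back up the chain: 1 = 11 − 2·5 = 11 − 2·(16 − 1·11) = −2·16 + 3·11. So 16·(-2) + 11·3 = 1.
Scaling by 24 gives the particular solution (u, v) = (-48, 72).
Shifting by a multiple of (11, −16) keeps it a solution: u = -48 + 5·11 = 7, v = 72 − 5·16 = -8.
Indeed 192·7 + 132·(-8) = 1344 − 1056 = 288.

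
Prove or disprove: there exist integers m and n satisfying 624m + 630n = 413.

Any value of 624m + 630n is a multiple of gcd(624, 630) = 6.
However 413 leaves remainder 5 on division by 6.
Therefore 624m + 630n = 413 has no solution in integers.

No, no such integers exist.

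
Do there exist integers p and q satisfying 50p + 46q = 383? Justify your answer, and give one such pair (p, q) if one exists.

gcd(50, 46) = 2, so every integer of the form 50p + 46q is a multiple of 2.
But 383 is not a multiple of 2 (it leaves remainder 1).
Hence no integers p, q satisfy the equation.

No, no such integers exist.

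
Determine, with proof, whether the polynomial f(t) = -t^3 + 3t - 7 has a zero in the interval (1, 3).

The endpoint values f(1) = -5 and f(3) = -25 are both negative. Claim: f(t) < 0 for every t in (1, 3).
Substitute t = 1 + u, where 0 < u < 2 on the interval. Expanding, f(1 + u) = -u^3 - 3u^2 - 5.
The nonzero coefficients here are all negative, so for u > 0 every term is negative (or zero), and the constant term -5 is strictly negative.
Therefore f(t) < 0 throughout (1, 3), and f has no zero there.

No.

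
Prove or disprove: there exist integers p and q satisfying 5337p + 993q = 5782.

There are no such integers.

gcd(5337, 993) = 3, so every integer of the form 5337p + 993q is a multiple of 3.
But 5782 is not a multiple of 3 (it leaves remainder 1).
So the equation is unsolvable over ℤ.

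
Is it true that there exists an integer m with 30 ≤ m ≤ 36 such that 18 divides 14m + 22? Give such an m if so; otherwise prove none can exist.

For m = 30, 31, …, 36 the values of 14m + 22 modulo 18 are 10, 6, 2, 16, 12, 8, 4 respectively.
Since 0 is absent from this list, 18 ∤ 14m + 22 for every m with 30 ≤ m ≤ 36.

There is no such integer m in that range.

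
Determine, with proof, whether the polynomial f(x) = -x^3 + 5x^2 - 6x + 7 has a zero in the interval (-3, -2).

f has no root in that interval.

The endpoint values f(-3) = 97 and f(-2) = 47 are both positive. Claim: f(x) > 0 for every x in (-3, -2).
Shift to the endpoint -2: with x = -2 − u (0 < u < 1), one computes f(-2 − u) = u^3 + 11u^2 + 38u + 47.
The nonzero coefficients here are all positive, so for u > 0 every term is positive (or zero), and the constant term 47 is strictly positive.
So f is strictly positive on (-3, -2); no root exists in the interval.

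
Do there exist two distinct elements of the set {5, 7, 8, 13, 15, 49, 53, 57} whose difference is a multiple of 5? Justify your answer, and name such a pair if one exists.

Yes: 5 and 15.

Both 5 and 15 leave remainder 0 on division by 5; their difference 10 = 2·5 is a multiple of 5.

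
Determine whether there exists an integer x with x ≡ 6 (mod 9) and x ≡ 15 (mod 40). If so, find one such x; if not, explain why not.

x = 15

Since 9 and 40 share no common factor, CRT says the pair of congruences has a solution (unique mod 360).
Any solution of the first congruence is x = 6 + 9t; substituting into the second, 9t ≡ 15 − 6 ≡ 9 (mod 40).
Note 9·9 = 81 ≡ 1 (mod 40) (as 81 − 1 = 2·40), so 9⁻¹ ≡ 9.
Multiplying by 9: t ≡ 9·9 = 81 ≡ 1 (mod 40).
With t = 1: x = 6 + 9·1 = 15.
Indeed 15 ≡ 6 (mod 9) and 15 ≡ 15 (mod 40).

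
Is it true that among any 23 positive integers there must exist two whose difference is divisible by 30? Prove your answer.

No, the set {114, 115, 116, 117, 118, 119, 120, 121, 122, 123, 124, 125, 126, 127, 128, 129, 130, 131, 132, 133, 134, 135, 136} is a counterexample.

Consider the 23 integers 114, 115, …, 136. They lie in distinct residue classes modulo 30, since 23 ≤ 30.
The differences between them range over 1, …, 22, none of which is divisible by 30.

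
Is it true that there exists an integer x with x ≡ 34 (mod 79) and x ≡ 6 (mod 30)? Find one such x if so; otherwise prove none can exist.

Since 79 and 30 share no common factor, CRT says the pair of congruences has a solution (unique mod 2370).
Any solution of the first congruence is x = 34 + 79t; substituting into the second, 79t ≡ 6 − 34 ≡ 2 (mod 30).
79 ≡ 19 (mod 30), so this reads 19t ≡ 2 (mod 30). Since 19·19 = 361 = 12·30 + 1, the inverse of 19 mod 30 is 19.
Multiplying by 19: t ≡ 19·2 = 38 ≡ 8 (mod 30).
Taking t = 8 gives x = 34 + 79·8 = 666.
Indeed 666 ≡ 34 (mod 79) and 666 ≡ 6 (mod 30).

x = 666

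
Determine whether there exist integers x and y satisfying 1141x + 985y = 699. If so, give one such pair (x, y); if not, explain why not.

x = 819, y = -948

Since gcd(1141, 985) = 1, every integer is an integer combination of 1141 and 985.
Euclidean algorithm: 1141 = 1·985 + 156, 985 = 6·156 + 49, 156 = 3·49 + 9, 49 = 5·9 + 4, 9 = 2·4 + 1, 4 = 4·1 + 0.
Working back up the chain: 1 = 9 − 2·4 = 9 − 2·(49 − 5·9) = −2·49 + 11·9 = −2·49 + 11·(156 − 3·49) = 11·156 − 35·49 = 11·156 − 35·(985 − 6·156) = −35·985 + 221·156 = −35·985 + 221·(1141 − 1·985) = 221·1141 − 256·985. So 1141·221 + 985·(-256) = 1.
Times 699: 1141·154479 + 985·(-178944) = 699, so (154479, -178944) solves it.
Shifting by a multiple of (985, −1141) keeps it a solution: x = 154479 − 156·985 = 819, y = -178944 + 156·1141 = -948.
Check: 1141·819 + 985·(-948) = 934479 − 933780 = 699. ✓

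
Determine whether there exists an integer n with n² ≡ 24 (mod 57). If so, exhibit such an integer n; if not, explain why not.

n = 48 works: 48² = 2304, and 2304 − 24 = 2280 = 40·57.

n = 48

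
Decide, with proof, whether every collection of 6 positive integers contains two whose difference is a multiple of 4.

Yes, this is always true.

Partition the integers by their residue mod 4; there are 4 classes.
With 6 integers and only 4 classes, the pigeonhole principle forces two of them, say a and b, into the same class.
Then a ≡ b (mod 4), i.e. 4 ∣ (a − b).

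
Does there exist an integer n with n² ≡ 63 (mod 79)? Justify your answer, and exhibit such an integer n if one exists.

79 is prime, so by Euler's criterion 63 is a square mod 79 iff 63^((79−1)/2) = 63^39 ≡ 1 (mod 79).
Squaring successively (mod 79): 63^2 = 3969 ≡ 19; 63^4 ≡ 19² = 361 ≡ 45; 63^8 ≡ 45² = 2025 ≡ 50; 63^16 ≡ 50² = 2500 ≡ 51; 63^32 ≡ 51² = 2601 ≡ 73.
Since 39 = 32 + 4 + 2 + 1, 63^39 ≡ 73 · 45 · 19 · 63; multiplying out mod 79: 73·45 = 3285 ≡ 46, then 46·19 = 874 ≡ 5, then 5·63 = 315 ≡ 78. Thus 63^39 ≡ 78 ≡ −1 (mod 79).
By Euler's criterion 63 is a quadratic non-residue mod 79: no n satisfies n² ≡ 63 (mod 79).

There is no such integer.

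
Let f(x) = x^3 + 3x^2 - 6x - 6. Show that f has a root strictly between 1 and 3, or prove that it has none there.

f(1) = -8 and f(3) = 30, which have opposite signs.
Since f is a polynomial it is continuous on [1, 3].
By the Intermediate Value Theorem, f takes the value 0 somewhere in the open interval.

Yes, f has a root in the interval.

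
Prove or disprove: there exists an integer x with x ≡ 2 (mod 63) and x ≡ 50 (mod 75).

Here gcd(63, 75) = 3, and both 2 and 50 leave remainder 2 mod 3, so the system is consistent.
Put x = 2 + 63t, so we need 63t ≡ 48 (mod 75), equivalently (divide by 3) 21t ≡ 16 (mod 25).
Note 21·6 = 126 ≡ 1 (mod 25) (as 126 − 1 = 5·25), so 21⁻¹ ≡ 6.
Therefore t ≡ 6·16 = 96 ≡ 21 (mod 25).
Then x = 2 + 63·21 = 1325.
Verify: 1325 = 21·63 + 2 and 1325 = 17·75 + 50. ✓

x = 1325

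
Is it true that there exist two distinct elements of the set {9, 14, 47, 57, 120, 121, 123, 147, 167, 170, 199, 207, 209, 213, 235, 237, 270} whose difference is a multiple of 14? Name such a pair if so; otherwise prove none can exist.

9 and 121 are such a pair.

9 mod 14 = 9 and 121 mod 14 = 9, so 121 − 9 = 112 = 8·14.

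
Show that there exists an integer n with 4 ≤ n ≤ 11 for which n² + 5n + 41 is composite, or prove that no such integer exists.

n = 11

At n = 11: 11² + 5·11 + 41 = 217 = 7·31, which is composite.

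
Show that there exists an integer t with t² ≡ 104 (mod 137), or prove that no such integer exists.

No such integer exists.

137 is prime, so by Euler's criterion 104 is a square mod 137 iff 104^((137−1)/2) = 104^68 ≡ 1 (mod 137).
Squaring successively (mod 137): 104^2 = 10816 ≡ 130; 104^4 ≡ 130² = 16900 ≡ 49; 104^8 ≡ 49² = 2401 ≡ 72; 104^16 ≡ 72² = 5184 ≡ 115; 104^32 ≡ 115² = 13225 ≡ 73; 104^64 ≡ 73² = 5329 ≡ 123.
Since 68 = 64 + 4, 104^68 ≡ 123 · 49; multiplying out mod 137: 123·49 = 6027 ≡ 136. Thus 104^68 ≡ 136 ≡ −1 (mod 137).
The value −1 means 104 is a non-residue modulo 137, so t² ≡ 104 (mod 137) is impossible.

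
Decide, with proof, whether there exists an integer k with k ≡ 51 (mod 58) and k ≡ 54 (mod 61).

Since 58 and 61 share no common factor, CRT says the pair of congruences has a solution (unique mod 3538).
Any solution of the first congruence is k = 51 + 58t; substituting into the second, 58t ≡ 54 − 51 ≡ 3 (mod 61).
To invert 58 modulo 61: 61 = 1·58 + 3, 58 = 19·3 + 1, 3 = 3·1 + 0, and unwinding, 1 = 58 − 19·3 = 58 − 19·(61 − 1·58) = −19·61 + 20·58. Thus 58⁻¹ ≡ 20 (mod 61).
Therefore t ≡ 20·3 = 60 (mod 61).
Taking t = 60 gives k = 51 + 58·60 = 3531.
Verify: 3531 = 60·58 + 51 and 3531 = 57·61 + 54. ✓

k = 3531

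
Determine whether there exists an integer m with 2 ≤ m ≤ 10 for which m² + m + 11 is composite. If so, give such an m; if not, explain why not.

At m = 10: 10² + 10 + 11 = 121 = 11·11, which is composite.

m = 10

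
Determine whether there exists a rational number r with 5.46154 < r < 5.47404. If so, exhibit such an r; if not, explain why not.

Scale by 15: the interval becomes (81.92310, 82.11060), which contains the integer 82.
Dividing back, 5.46154 < 82/15 < 5.47404, and 82/15 is rational.

r = 82/15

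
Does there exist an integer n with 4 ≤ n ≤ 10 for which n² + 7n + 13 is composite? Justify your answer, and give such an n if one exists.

At n = 4: 4² + 7·4 + 13 = 57 = 3·19, which is composite.

n = 4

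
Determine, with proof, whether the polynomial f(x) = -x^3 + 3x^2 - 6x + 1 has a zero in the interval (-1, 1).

Such a root exists.

f(-1) = 11 and f(1) = -3, which have opposite signs.
As a polynomial, f is continuous on every closed interval.
By the Intermediate Value Theorem f must vanish at some point of (-1, 1).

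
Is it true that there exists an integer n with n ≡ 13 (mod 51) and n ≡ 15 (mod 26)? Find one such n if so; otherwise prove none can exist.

gcd(51, 26) = 1, so the Chinese Remainder Theorem guarantees exactly one residue class mod 1326 satisfying both.
Any solution of the first congruence is n = 13 + 51t; substituting into the second, 51t ≡ 15 − 13 ≡ 2 (mod 26).
51 ≡ 25 (mod 26), so this reads 25t ≡ 2 (mod 26). Invert 25 mod 26 by the Euclidean algorithm: 26 = 1·25 + 1, 25 = 25·1 + 0; back-substituting, 1 = 26 − 1·25. Hence 25·(-1) ≡ 1, so 25⁻¹ ≡ -1 ≡ 25 (mod 26).
Multiplying by 25: t ≡ 25·2 = 50 ≡ 24 (mod 26).
Taking t = 24 gives n = 13 + 51·24 = 1237.
Indeed 1237 ≡ 13 (mod 51) and 1237 ≡ 15 (mod 26).

n = 1237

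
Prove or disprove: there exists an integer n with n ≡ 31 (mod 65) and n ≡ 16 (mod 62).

n = 3736

Since 65 and 62 share no common factor, CRT says the pair of congruences has a solution (unique mod 4030).
Write n = 31 + 65t and require 31 + 65t ≡ 16 (mod 62), i.e. 65t ≡ 47 (mod 62).
65 ≡ 3 (mod 62), so this reads 3t ≡ 47 (mod 62). Invert 3 mod 62 by the Euclidean algorithm: 62 = 20·3 + 2, 3 = 1·2 + 1, 2 = 2·1 + 0; back-substituting, 1 = 3 − 1·2 = 3 − (62 − 20·3) = −62 + 21·3. Hence 3·21 ≡ 1, so 3⁻¹ ≡ 21 (mod 62).
Multiplying by 21: t ≡ 21·47 = 987 ≡ 57 (mod 62).
With t = 57: n = 31 + 65·57 = 3736.
Verify: 3736 = 57·65 + 31 and 3736 = 60·62 + 16. ✓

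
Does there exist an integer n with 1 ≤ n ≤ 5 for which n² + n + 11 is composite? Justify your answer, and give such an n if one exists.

No such integer n in that range exists.

The values for n = 1, 2, …, 5 are 13, 17, 23, 31, 41, and each of these is prime.
So no value in the range makes the expression composite.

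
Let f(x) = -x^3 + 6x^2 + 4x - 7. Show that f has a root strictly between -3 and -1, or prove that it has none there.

f(-3) = 62 and f(-1) = -4, which have opposite signs.
f is continuous everywhere (it is a polynomial), in particular on [-3, -1].
By the Intermediate Value Theorem, f takes the value 0 somewhere in the open interval.

Such a root exists.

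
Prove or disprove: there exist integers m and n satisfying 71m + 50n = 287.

m = 47, n = -61

71 and 50 are coprime, so 71m + 50n ranges over all of ℤ.
Run the Euclidean algorithm on 71 and 50: 71 = 1·50 + 21, 50 = 2·21 + 8, 21 = 2·8 + 5, 8 = 1·5 + 3, 5 = 1·3 + 2, 3 = 1·2 + 1, 2 = 2·1 + 0.
Back-substituting, 1 = 3 − 1·2 = 3 − (5 − 1·3) = −5 + 2·3 = −5 + 2·(8 − 1·5) = 2·8 − 3·5 = 2·8 − 3·(21 − 2·8) = −3·21 + 8·8 = −3·21 + 8·(50 − 2·21) = 8·50 − 19·21 = 8·50 − 19·(71 − 1·50) = −19·71 + 27·50; that is, 71·(-19) + 50·27 = 1.
Times 287: 71·(-5453) + 50·7749 = 287, so (-5453, 7749) solves it.
Adding 110·50 to m and subtracting 110·71 from n gives the tidier solution (47, -61).
Indeed 71·47 + 50·(-61) = 3337 − 3050 = 287.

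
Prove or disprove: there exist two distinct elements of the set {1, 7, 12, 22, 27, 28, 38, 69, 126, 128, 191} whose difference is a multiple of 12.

Two integers differ by a multiple of 12 exactly when they have the same residue mod 12. The residues are 1↦1, 7↦7, 12↦0, 22↦10, 27↦3, 28↦4, 38↦2, 69↦9, 126↦6, 128↦8, 191↦11.
No residue repeats among the 11 elements, so no pair has difference ≡ 0 (mod 12).

There is no such pair.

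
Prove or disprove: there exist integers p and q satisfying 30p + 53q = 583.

p = 0, q = 11

Since gcd(30, 53) = 1, every integer is an integer combination of 30 and 53.
Euclidean algorithm: 53 = 1·30 + 23, 30 = 1·23 + 7, 23 = 3·7 + 2, 7 = 3·2 + 1, 2 = 2·1 + 0.
Unwinding: 1 = 7 − 3·2 = 7 − 3·(23 − 3·7) = −3·23 + 10·7 = −3·23 + 10·(30 − 1·23) = 10·30 − 13·23 = 10·30 − 13·(53 − 1·30) = −13·53 + 23·30, i.e. 30·23 + 53·(-13) = 1.
Scaling by 583 gives the particular solution (p, q) = (13409, -7579).
Subtracting 253·53 from p and adding 253·30 to q gives the tidier solution (0, 11).
Indeed 30·0 + 53·11 = 0 + 583 = 583.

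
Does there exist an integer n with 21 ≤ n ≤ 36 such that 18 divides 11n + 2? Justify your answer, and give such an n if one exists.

n = 26

Scanning upward from n = 21 gives 233, 244, 255, 266, 277, none divisible by 18. n = 26 works, since 11·26 + 2 = 288 = 16·18.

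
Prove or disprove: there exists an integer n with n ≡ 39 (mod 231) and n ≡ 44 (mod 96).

No such integer exists.

Reduce both congruences modulo 3, which divides 231 and 96: they say n ≡ 39 (mod 3) and n ≡ 44 (mod 3).
But 39 mod 3 = 0 while 44 mod 3 = 2, a contradiction.
Hence the system has no solution.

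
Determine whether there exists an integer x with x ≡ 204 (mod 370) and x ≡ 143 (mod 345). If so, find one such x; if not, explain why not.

Reduce both congruences modulo 5, which divides 370 and 345: they say x ≡ 204 (mod 5) and x ≡ 143 (mod 5).
However 204 ≡ 4 and 143 ≡ 3 (mod 5), and 4 ≠ 3.
Hence the system has no solution.

No such integer exists.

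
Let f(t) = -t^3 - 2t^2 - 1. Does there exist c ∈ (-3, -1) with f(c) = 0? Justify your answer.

f(-3) = 8 and f(-1) = -2, which have opposite signs.
As a polynomial, f is continuous on every closed interval.
By the Intermediate Value Theorem, f takes the value 0 somewhere in the open interval.

Yes, such a c exists.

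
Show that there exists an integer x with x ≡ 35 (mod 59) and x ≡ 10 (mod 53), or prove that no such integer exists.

The moduli 59 and 53 are coprime, so by the Chinese Remainder Theorem a unique solution modulo 3127 exists.
Write x = 35 + 59t and require 35 + 59t ≡ 10 (mod 53), i.e. 59t ≡ 28 (mod 53).
59 ≡ 6 (mod 53), so this reads 6t ≡ 28 (mod 53). Note 6·9 = 54 ≡ 1 (mod 53) (as 54 − 1 = 1·53), so 6⁻¹ ≡ 9.
Therefore t ≡ 9·28 = 252 ≡ 40 (mod 53).
Taking t = 40 gives x = 35 + 59·40 = 2395.
Verify: 2395 = 40·59 + 35 and 2395 = 45·53 + 10. ✓

x = 2395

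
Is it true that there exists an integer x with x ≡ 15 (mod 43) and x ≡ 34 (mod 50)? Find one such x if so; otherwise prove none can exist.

gcd(43, 50) = 1, so the Chinese Remainder Theorem guarantees exactly one residue class mod 2150 satisfying both.
Write x = 15 + 43t and require 15 + 43t ≡ 34 (mod 50), i.e. 43t ≡ 19 (mod 50).
Note 43·7 = 301 ≡ 1 (mod 50) (as 301 − 1 = 6·50), so 43⁻¹ ≡ 7.
Therefore t ≡ 7·19 = 133 ≡ 33 (mod 50).
With t = 33: x = 15 + 43·33 = 1434.
Indeed 1434 ≡ 15 (mod 43) and 1434 ≡ 34 (mod 50).

x = 1434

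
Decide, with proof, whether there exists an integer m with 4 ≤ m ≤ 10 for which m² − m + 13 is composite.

m = 7

At m = 7: 7² − 7 + 13 = 55 = 5·11, which is composite.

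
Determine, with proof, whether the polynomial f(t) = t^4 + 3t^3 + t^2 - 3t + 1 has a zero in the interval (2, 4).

No.

f(2) = 39 and f(4) = 453, both positive, so a sign-change argument is unavailable; we show f keeps this sign on the whole interval.
Shift to the endpoint 2: with t = 2 + u (0 < u < 2), one computes f(2 + u) = u^4 + 11u^3 + 43u^2 + 69u + 39.
The nonzero coefficients here are all positive, so for u > 0 every term is positive (or zero), and the constant term 39 is strictly positive.
Therefore f(t) > 0 throughout (2, 4), and f has no zero there.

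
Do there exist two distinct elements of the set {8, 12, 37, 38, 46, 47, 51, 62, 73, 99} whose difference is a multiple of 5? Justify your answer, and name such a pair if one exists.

8 mod 5 = 3 and 38 mod 5 = 3, so 38 − 8 = 30 = 6·5.

The pair (8, 38) works.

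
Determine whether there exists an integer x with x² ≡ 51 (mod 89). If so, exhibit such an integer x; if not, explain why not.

No such integer exists.

Apply Euler's criterion with the prime 89: 51 is a quadratic residue iff 51^44 ≡ 1 (mod 89), and a non-residue iff it is ≡ −1.
Repeated squaring mod 89: 51^2 = 2601 ≡ 20; 51^4 ≡ 20² = 400 ≡ 44; 51^8 ≡ 44² = 1936 ≡ 67; 51^16 ≡ 67² = 4489 ≡ 39; 51^32 ≡ 39² = 1521 ≡ 8.
Since 44 = 32 + 8 + 4, 51^44 ≡ 8 · 67 · 44; multiplying out mod 89: 8·67 = 536 ≡ 2, then 2·44 = 88 ≡ 88. Thus 51^44 ≡ 88 ≡ −1 (mod 89).
The value −1 means 51 is a non-residue modulo 89, so x² ≡ 51 (mod 89) is impossible.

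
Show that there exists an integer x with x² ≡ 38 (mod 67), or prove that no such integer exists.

No such integer exists.

Apply Euler's criterion with the prime 67: 38 is a quadratic residue iff 38^33 ≡ 1 (mod 67), and a non-residue iff it is ≡ −1.
Squaring successively (mod 67): 38^2 = 1444 ≡ 37; 38^4 ≡ 37² = 1369 ≡ 29; 38^8 ≡ 29² = 841 ≡ 37; 38^16 ≡ 37² = 1369 ≡ 29; 38^32 ≡ 29² = 841 ≡ 37.
Since 33 = 32 + 1, 38^33 ≡ 37 · 38; multiplying out mod 67: 37·38 = 1406 ≡ 66. Thus 38^33 ≡ 66 ≡ −1 (mod 67).
The value −1 means 38 is a non-residue modulo 67, so x² ≡ 38 (mod 67) is impossible.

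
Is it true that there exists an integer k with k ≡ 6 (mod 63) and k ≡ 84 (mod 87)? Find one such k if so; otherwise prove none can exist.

k = 258

Here gcd(63, 87) = 3, and both 6 and 84 leave remainder 0 mod 3, so the system is consistent.
Step through k = 6, 6 + 63, 6 + 2·63, …: the values 6, 69, 132, 195, 258 reduce mod 87 to 6, 69, 45, 21, 84. The value 258 hits 84.
Check: 258 mod 63 = 6, 258 mod 87 = 84. ✓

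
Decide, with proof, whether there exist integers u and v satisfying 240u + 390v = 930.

u = 12, v = -5

Every value of 240u + 390v is a multiple of gcd(240, 390) = 30; since 30 ∣ 930, solutions exist.
Dividing through by 30 reduces the equation to 8u + 13v = 31.
Dividing repeatedly: 13 = 1·8 + 5, 8 = 1·5 + 3, 5 = 1·3 + 2, 3 = 1·2 + 1, 2 = 2·1 + 0.
Unwinding: 1 = 3 − 1·2 = 3 − (5 − 1·3) = −5 + 2·3 = −5 + 2·(8 − 1·5) = 2·8 − 3·5 = 2·8 − 3·(13 − 1·8) = −3·13 + 5·8, i.e. 8·5 + 13·(-3) = 1.
Times 31: 8·155 + 13·(-93) = 31, so (155, -93) solves it.
Subtracting 11·13 from u and adding 11·8 to v gives the tidier solution (12, -5).
Check: 240·12 + 390·(-5) = 2880 − 1950 = 930. ✓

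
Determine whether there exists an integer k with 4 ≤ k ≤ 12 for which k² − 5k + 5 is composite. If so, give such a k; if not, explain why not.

At k = 10: 10² − 5·10 + 5 = 55 = 5·11, which is composite.

k = 10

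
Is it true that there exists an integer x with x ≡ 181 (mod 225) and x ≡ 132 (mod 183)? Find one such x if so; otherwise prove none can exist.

No such integer exists.

gcd(225, 183) = 3. If x ≡ 181 (mod 225) and x ≡ 132 (mod 183), then x ≡ 181 (mod 3) and x ≡ 132 (mod 3).
But 181 mod 3 = 1 while 132 mod 3 = 0, a contradiction.
Therefore no such x exists.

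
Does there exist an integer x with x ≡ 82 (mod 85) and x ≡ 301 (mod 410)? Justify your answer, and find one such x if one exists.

No such integer exists.

Both moduli are multiples of 5 = gcd(85, 410), so any solution would satisfy x ≡ 82 and x ≡ 301 modulo 5 simultaneously.
However 82 ≡ 2 and 301 ≡ 1 (mod 5), and 2 ≠ 1.
Hence the system has no solution.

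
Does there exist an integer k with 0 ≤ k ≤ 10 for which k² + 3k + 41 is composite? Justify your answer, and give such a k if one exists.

At k = 1: 1² + 3·1 + 41 = 45 = 3·15, which is composite.

k = 1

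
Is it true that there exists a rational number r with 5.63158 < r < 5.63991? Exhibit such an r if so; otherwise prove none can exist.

Scale by 11: the interval becomes (61.94738, 62.03901), which contains the integer 62.
Hence 62/11 is a rational number with 5.63158 < 62/11 < 5.63991.

r = 62/11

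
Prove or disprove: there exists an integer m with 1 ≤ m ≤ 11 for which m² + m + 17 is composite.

The values for m = 1, 2, …, 11 are 19, 23, 29, 37, 47, 59, 73, 89, 107, 127, 149, and each of these is prime.
So no value in the range makes the expression composite.

There is no such integer m in that range.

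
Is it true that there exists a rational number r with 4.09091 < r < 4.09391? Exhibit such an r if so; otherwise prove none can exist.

r = 131/32

Multiplying by 32: 32·4.09091 = 130.90912 and 32·4.09391 = 131.00512, so the integer 131 lies strictly between them.
So r = 131/32 works: it is a ratio of integers, and dividing 32·4.09091 < 131 < 32·4.09391 through by 32 gives 4.09091 < 131/32 < 4.09391.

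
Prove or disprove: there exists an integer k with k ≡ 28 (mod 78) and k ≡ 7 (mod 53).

k = 1120

Since 78 and 53 share no common factor, CRT says the pair of congruences has a solution (unique mod 4134).
Any solution of the first congruence is k = 28 + 78t; substituting into the second, 78t ≡ 7 − 28 ≡ 32 (mod 53).
78 ≡ 25 (mod 53), so this reads 25t ≡ 32 (mod 53). Since 25·17 = 425 = 8·53 + 1, the inverse of 25 mod 53 is 17.
Therefore t ≡ 17·32 = 544 ≡ 14 (mod 53).
With t = 14: k = 28 + 78·14 = 1120.
Verify: 1120 = 14·78 + 28 and 1120 = 21·53 + 7. ✓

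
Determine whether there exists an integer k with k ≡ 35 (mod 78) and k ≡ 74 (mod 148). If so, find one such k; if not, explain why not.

No, no such integer exists.

gcd(78, 148) = 2. If k ≡ 35 (mod 78) and k ≡ 74 (mod 148), then k ≡ 35 (mod 2) and k ≡ 74 (mod 2).
However 35 ≡ 1 and 74 ≡ 0 (mod 2), and 1 ≠ 0.
Hence the system has no solution.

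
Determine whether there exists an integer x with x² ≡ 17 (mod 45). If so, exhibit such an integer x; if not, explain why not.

There is no such integer.

Work modulo the divisor 3 of 45. If x² ≡ 17 (mod 45) then x² ≡ 2 (mod 3).
Computing x² mod 3 for x = 0, 1, …, 1 (enough, by the symmetry x ↦ 3 − x) gives 0, 1.
The set of squares mod 3 is therefore {0, 1}, which does not contain 2.
Hence no integer x has x² ≡ 17 (mod 45).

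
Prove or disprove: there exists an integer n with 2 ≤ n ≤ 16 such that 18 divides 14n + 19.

No such integer n in that range exists.

At n = 2, 14·2 + 19 = 47 ≡ 11 (mod 18), and each step in n adds 14, giving residues 11, 7, 3, 17, 13, 9, 5, 1, 15, 11, 7, 3, 17, 13, 9 for n = 2, 3, …, 16.
Since 0 is absent from this list, 18 ∤ 14n + 19 for every n with 2 ≤ n ≤ 16.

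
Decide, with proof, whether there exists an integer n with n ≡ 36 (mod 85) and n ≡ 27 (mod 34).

There is no such integer.

gcd(85, 34) = 17. If n ≡ 36 (mod 85) and n ≡ 27 (mod 34), then n ≡ 36 (mod 17) and n ≡ 27 (mod 17).
However 36 ≡ 2 and 27 ≡ 10 (mod 17), and 2 ≠ 10.
Hence the system has no solution.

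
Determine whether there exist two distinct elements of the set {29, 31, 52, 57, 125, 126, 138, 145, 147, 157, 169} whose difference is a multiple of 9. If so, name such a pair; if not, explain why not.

The pair (31, 157) works.

Both 31 and 157 leave remainder 4 on division by 9; their difference 126 = 14·9 is a multiple of 9.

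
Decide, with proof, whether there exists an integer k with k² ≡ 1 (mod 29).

k = 28

Take k = 28. Then 28² = 784 = 27·29 + 1, so 28² ≡ 1 (mod 29).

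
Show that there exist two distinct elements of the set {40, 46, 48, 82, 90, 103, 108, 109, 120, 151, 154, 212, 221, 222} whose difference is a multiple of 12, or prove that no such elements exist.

46 and 82 are such a pair.

46 mod 12 = 10 and 82 mod 12 = 10, so 82 − 46 = 36 = 3·12.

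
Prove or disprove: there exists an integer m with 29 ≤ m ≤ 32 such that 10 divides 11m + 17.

The values of 11m + 17 for m = 29, 30, 31, 32 are 336, 347, 358, 369; reduced mod 10 these are 6, 7, 8, 9.
None is 0, so 10 never divides 11m + 17 on this range.

No, no such integer m in that range exists.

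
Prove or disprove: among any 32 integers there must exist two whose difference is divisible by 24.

True.

There are exactly 24 possible remainders on division by 24.
Placing 32 integers into 24 classes, some class receives at least two — say a and b.
Then a ≡ b (mod 24), i.e. 24 ∣ (a − b).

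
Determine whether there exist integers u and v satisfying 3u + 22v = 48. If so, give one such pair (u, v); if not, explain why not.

u = 16, v = 0

Since gcd(3, 22) = 1, every integer is an integer combination of 3 and 22.
Dividing repeatedly: 22 = 7·3 + 1, 3 = 3·1 + 0.
Back-substituting, 1 = 22 − 7·3; that is, 3·(-7) + 22·1 = 1.
Scaling by 48 gives the particular solution (u, v) = (-336, 48).
The general solution is u = -336 + 22k, v = 48 − 3k; taking k = 16 gives the smaller pair u = 16, v = 0.
Check: 3·16 + 22·0 = 48 + 0 = 48. ✓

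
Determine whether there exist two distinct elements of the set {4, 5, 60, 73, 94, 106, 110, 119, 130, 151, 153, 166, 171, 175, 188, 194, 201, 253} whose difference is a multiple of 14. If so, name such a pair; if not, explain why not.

Yes: 4 and 60.

Reduce each element mod 14: 4↦4, 5↦5, 60↦4, 73↦3, 94↦10, 106↦8, 110↦12, 119↦7, 130↦4, 151↦11, 153↦13, 166↦12, 171↦3, 175↦7, 188↦6, 194↦12, 201↦5, 253↦1. The residue 4 repeats (at 4 and 60), and 60 − 4 = 56 = 4·14.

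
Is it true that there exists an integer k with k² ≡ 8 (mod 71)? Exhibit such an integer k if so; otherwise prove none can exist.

k = 24

k = 24 works: 24² = 576, and 576 − 8 = 568 = 8·71.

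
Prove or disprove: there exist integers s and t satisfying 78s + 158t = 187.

No such integers exist.

gcd(78, 158) = 2, so every integer of the form 78s + 158t is a multiple of 2.
But 187 is not a multiple of 2 (it leaves remainder 1).
So the equation is unsolvable over ℤ.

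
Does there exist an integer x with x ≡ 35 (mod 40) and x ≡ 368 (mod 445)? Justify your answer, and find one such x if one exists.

gcd(40, 445) = 5. If x ≡ 35 (mod 40) and x ≡ 368 (mod 445), then x ≡ 35 (mod 5) and x ≡ 368 (mod 5).
However 35 ≡ 0 and 368 ≡ 3 (mod 5), and 0 ≠ 3.
Hence the system has no solution.

No, no such integer exists.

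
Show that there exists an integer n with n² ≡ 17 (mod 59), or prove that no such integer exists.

n = 31

Take n = 31. Then 31² = 961 = 16·59 + 17, so 31² ≡ 17 (mod 59).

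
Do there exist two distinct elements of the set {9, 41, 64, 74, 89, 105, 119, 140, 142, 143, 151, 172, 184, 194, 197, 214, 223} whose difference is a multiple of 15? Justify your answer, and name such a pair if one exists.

Both 64 and 184 leave remainder 4 on division by 15; their difference 120 = 8·15 is a multiple of 15.

Yes: 64 and 184.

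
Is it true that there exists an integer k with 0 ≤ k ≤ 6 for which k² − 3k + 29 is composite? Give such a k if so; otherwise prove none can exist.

k = 2

At k = 2: 2² − 3·2 + 29 = 27 = 3·9, which is composite.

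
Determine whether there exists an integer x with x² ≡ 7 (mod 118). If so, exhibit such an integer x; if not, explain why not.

x = 99

x = 99 works: 99² = 9801, and 9801 − 7 = 9794 = 83·118.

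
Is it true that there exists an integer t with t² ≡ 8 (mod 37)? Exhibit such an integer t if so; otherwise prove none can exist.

No such integer exists.

37 is prime, so by Euler's criterion 8 is a square mod 37 iff 8^((37−1)/2) = 8^18 ≡ 1 (mod 37).
Repeated squaring mod 37: 8^2 = 64 ≡ 27; 8^4 ≡ 27² = 729 ≡ 26; 8^8 ≡ 26² = 676 ≡ 10; 8^16 ≡ 10² = 100 ≡ 26.
Since 18 = 16 + 2, 8^18 ≡ 26 · 27; multiplying out mod 37: 26·27 = 702 ≡ 36. Thus 8^18 ≡ 36 ≡ −1 (mod 37).
By Euler's criterion 8 is a quadratic non-residue mod 37: no t satisfies t² ≡ 8 (mod 37).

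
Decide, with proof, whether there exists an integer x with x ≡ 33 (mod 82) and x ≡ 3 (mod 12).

x = 279

The moduli are not coprime: gcd(82, 12) = 2. Compatibility requires 2 ∣ (3 − 33) = -30, which holds, so solutions exist.
The integers ≡ 33 (mod 82) are 33, 115, 197, 279, …; their remainders mod 12 are 9, 7, 5, 3, so x = 279 is the first that is ≡ 3 (mod 12).
Indeed 279 ≡ 33 (mod 82) and 279 ≡ 3 (mod 12).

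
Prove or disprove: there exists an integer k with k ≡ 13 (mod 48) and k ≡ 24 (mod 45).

No such integer exists.

gcd(48, 45) = 3. If k ≡ 13 (mod 48) and k ≡ 24 (mod 45), then k ≡ 13 (mod 3) and k ≡ 24 (mod 3).
These are incompatible: 13 − 24 = -11 is not divisible by 3.
Hence the system has no solution.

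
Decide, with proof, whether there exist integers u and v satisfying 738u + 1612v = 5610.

Every value of 738u + 1612v is a multiple of gcd(738, 1612) = 2; since 2 ∣ 5610, solutions exist.
Dividing through by 2 reduces the equation to 369u + 806v = 2805.
Run the Euclidean algorithm on 806 and 369: 806 = 2·369 + 68, 369 = 5·68 + 29, 68 = 2·29 + 10, 29 = 2·10 + 9, 10 = 1·9 + 1, 9 = 9·1 + 0.
Back-substituting, 1 = 10 − 1·9 = 10 − (29 − 2·10) = −29 + 3·10 = −29 + 3·(68 − 2·29) = 3·68 − 7·29 = 3·68 − 7·(369 − 5·68) = −7·369 + 38·68 = −7·369 + 38·(806 − 2·369) = 38·806 − 83·369; that is, 369·(-83) + 806·38 = 1.
Multiplying through by 2805: u = (-83)·2805 = -232815, v = 38·2805 = 106590 is a solution.
Adding 289·806 to u and subtracting 289·369 from v gives the tidier solution (119, -51).
Indeed 738·119 + 1612·(-51) = 87822 − 82212 = 5610.

u = 119, v = -51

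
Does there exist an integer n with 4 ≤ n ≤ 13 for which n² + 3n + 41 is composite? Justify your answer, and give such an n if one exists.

At n = 12: 12² + 3·12 + 41 = 221 = 13·17, which is composite.

n = 12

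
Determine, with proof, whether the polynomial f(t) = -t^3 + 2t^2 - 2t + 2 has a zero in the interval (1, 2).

f(1) = 1 and f(2) = -2, which have opposite signs.
Since f is a polynomial it is continuous on [1, 2].
By the Intermediate Value Theorem f must vanish at some point of (1, 2).

Yes, f has a root in the interval.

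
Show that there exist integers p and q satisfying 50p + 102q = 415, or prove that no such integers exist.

There are no such integers.

Both 50 and 102 are divisible by gcd(50, 102) = 2, hence so is any combination 50p + 102q.
But 415 is not a multiple of 2 (it leaves remainder 1).
Hence no integers p, q satisfy the equation.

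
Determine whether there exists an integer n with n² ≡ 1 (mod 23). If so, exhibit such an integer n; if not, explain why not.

Take n = 1. Then 1² = 1, and since 0 ≤ 1 < 23 this is already reduced: 1² ≡ 1 (mod 23).

n = 1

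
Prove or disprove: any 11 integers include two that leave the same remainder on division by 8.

There are exactly 8 possible remainders on division by 8.
Since 11 > 8, two of the 11 integers must share a residue class by the pigeonhole principle; call them a and b.
So a and b have equal remainders mod 8, which is exactly what was to be shown.

Yes.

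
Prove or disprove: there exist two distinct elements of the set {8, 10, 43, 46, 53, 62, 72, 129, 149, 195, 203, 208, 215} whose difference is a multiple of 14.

Residues mod 14: 8↦8, 10↦10, 43↦1, 46↦4, 53↦11, 62↦6, 72↦2, 129↦3, 149↦9, 195↦13, 203↦7, 208↦12, 215↦5.
No residue repeats among the 13 elements, so no pair has difference ≡ 0 (mod 14).

No such pair exists.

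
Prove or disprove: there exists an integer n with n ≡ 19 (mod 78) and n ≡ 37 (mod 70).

n = 877

gcd(78, 70) = 2. A simultaneous solution exists iff 19 ≡ 37 (mod 2); here 19 mod 2 = 1 = 37 mod 2, so it does.
Put n = 19 + 78t, so we need 78t ≡ 18 (mod 70), equivalently (divide by 2) 39t ≡ 9 (mod 35).
39 ≡ 4 (mod 35), so this reads 4t ≡ 9 (mod 35). Since 4·9 = 36 = 1·35 + 1, the inverse of 4 mod 35 is 9.
Therefore t ≡ 9·9 = 81 ≡ 11 (mod 35).
Then n = 19 + 78·11 = 877.
Indeed 877 ≡ 19 (mod 78) and 877 ≡ 37 (mod 70).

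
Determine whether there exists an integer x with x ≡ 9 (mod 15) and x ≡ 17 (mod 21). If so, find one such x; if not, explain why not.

Reduce both congruences modulo 3, which divides 15 and 21: they say x ≡ 9 (mod 3) and x ≡ 17 (mod 3).
However 9 ≡ 0 and 17 ≡ 2 (mod 3), and 0 ≠ 2.
So no integer satisfies both congruences.

No such integer exists.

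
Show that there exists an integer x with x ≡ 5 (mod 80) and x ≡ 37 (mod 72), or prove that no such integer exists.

x = 325

Here gcd(80, 72) = 8, and both 5 and 37 leave remainder 5 mod 8, so the system is consistent.
List candidates x ≡ 5 (mod 80): 5, 85, 165, 245, 325. Modulo 72 these are 5, 13, 21, 29, 37; 325 gives 37 as required.
Indeed 325 ≡ 5 (mod 80) and 325 ≡ 37 (mod 72).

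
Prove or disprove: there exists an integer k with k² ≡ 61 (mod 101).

Apply Euler's criterion with the prime 101: 61 is a quadratic residue iff 61^50 ≡ 1 (mod 101), and a non-residue iff it is ≡ −1.
Squaring successively (mod 101): 61^2 = 3721 ≡ 85; 61^4 ≡ 85² = 7225 ≡ 54; 61^8 ≡ 54² = 2916 ≡ 88; 61^16 ≡ 88² = 7744 ≡ 68; 61^32 ≡ 68² = 4624 ≡ 79.
Since 50 = 32 + 16 + 2, 61^50 ≡ 79 · 68 · 85; multiplying out mod 101: 79·68 = 5372 ≡ 19, then 19·85 = 1615 ≡ 100. Thus 61^50 ≡ 100 ≡ −1 (mod 101).
By Euler's criterion 61 is a quadratic non-residue mod 101: no k satisfies k² ≡ 61 (mod 101).

No, no such integer exists.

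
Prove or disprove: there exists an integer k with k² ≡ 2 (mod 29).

No such integer exists.

Apply Euler's criterion with the prime 29: 2 is a quadratic residue iff 2^14 ≡ 1 (mod 29), and a non-residue iff it is ≡ −1.
Squaring successively (mod 29): 2^2 = 4 ≡ 4; 2^4 ≡ 4² = 16 ≡ 16; 2^8 ≡ 16² = 256 ≡ 24.
Since 14 = 8 + 4 + 2, 2^14 ≡ 24 · 16 · 4; multiplying out mod 29: 24·16 = 384 ≡ 7, then 7·4 = 28 ≡ 28. Thus 2^14 ≡ 28 ≡ −1 (mod 29).
The value −1 means 2 is a non-residue modulo 29, so k² ≡ 2 (mod 29) is impossible.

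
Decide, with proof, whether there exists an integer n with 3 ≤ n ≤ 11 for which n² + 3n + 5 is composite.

n = 7

At n = 7: 7² + 3·7 + 5 = 75 = 3·25, which is composite.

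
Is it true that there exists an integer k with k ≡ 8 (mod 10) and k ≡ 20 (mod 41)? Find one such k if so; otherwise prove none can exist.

Since 10 and 41 share no common factor, CRT says the pair of congruences has a solution (unique mod 410).
Any solution of the first congruence is k = 8 + 10t; substituting into the second, 10t ≡ 20 − 8 ≡ 12 (mod 41).
Invert 10 mod 41 by the Euclidean algorithm: 41 = 4·10 + 1, 10 = 10·1 + 0; back-substituting, 1 = 41 − 4·10. Hence 10·(-4) ≡ 1, so 10⁻¹ ≡ -4 ≡ 37 (mod 41).
Multiplying by 37: t ≡ 37·12 = 444 ≡ 34 (mod 41).
Taking t = 34 gives k = 8 + 10·34 = 348.
Indeed 348 ≡ 8 (mod 10) and 348 ≡ 20 (mod 41).

k = 348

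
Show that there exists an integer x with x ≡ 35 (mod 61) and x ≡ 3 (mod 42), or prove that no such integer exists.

Since 61 and 42 share no common factor, CRT says the pair of congruences has a solution (unique mod 2562).
Any solution of the first congruence is x = 35 + 61t; substituting into the second, 61t ≡ 3 − 35 ≡ 10 (mod 42).
61 ≡ 19 (mod 42), so this reads 19t ≡ 10 (mod 42). Invert 19 mod 42 by the Euclidean algorithm: 42 = 2·19 + 4, 19 = 4·4 + 3, 4 = 1·3 + 1, 3 = 3·1 + 0; back-substituting, 1 = 4 − 1·3 = 4 − (19 − 4·4) = −19 + 5·4 = −19 + 5·(42 − 2·19) = 5·42 − 11·19. Hence 19·(-11) ≡ 1, so 19⁻¹ ≡ -11 ≡ 31 (mod 42).
Multiplying by 31: t ≡ 31·10 = 310 ≡ 16 (mod 42).
Taking t = 16 gives x = 35 + 61·16 = 1011.
Indeed 1011 ≡ 35 (mod 61) and 1011 ≡ 3 (mod 42).

x = 1011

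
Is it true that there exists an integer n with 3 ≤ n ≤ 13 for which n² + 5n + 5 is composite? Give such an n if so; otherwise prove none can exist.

n = 10

At n = 10: 10² + 5·10 + 5 = 155 = 5·31, which is composite.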